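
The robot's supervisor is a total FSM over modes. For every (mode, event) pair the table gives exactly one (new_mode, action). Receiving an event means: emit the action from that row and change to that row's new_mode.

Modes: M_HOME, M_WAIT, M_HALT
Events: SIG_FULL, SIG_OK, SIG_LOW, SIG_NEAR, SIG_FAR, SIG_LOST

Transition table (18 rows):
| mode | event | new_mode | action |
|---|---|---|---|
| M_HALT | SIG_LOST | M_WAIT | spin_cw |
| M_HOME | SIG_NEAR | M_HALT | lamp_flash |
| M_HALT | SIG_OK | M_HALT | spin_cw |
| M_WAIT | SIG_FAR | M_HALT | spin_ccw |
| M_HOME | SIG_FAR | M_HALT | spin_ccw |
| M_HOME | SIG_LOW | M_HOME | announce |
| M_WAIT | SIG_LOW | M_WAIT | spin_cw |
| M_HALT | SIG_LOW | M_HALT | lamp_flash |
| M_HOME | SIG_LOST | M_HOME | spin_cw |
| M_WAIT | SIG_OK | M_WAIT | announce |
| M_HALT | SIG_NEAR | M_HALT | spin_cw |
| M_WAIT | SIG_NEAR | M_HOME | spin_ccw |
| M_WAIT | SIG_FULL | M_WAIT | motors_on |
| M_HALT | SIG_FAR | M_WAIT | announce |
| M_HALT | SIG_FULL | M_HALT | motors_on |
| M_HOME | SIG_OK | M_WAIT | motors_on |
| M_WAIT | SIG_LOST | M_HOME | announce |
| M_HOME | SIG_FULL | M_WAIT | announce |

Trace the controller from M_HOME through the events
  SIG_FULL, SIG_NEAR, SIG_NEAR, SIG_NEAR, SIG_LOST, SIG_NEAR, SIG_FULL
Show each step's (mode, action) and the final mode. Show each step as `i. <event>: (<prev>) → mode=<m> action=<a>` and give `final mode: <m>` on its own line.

1. SIG_FULL: (M_HOME) → mode=M_WAIT action=announce
2. SIG_NEAR: (M_WAIT) → mode=M_HOME action=spin_ccw
3. SIG_NEAR: (M_HOME) → mode=M_HALT action=lamp_flash
4. SIG_NEAR: (M_HALT) → mode=M_HALT action=spin_cw
5. SIG_LOST: (M_HALT) → mode=M_WAIT action=spin_cw
6. SIG_NEAR: (M_WAIT) → mode=M_HOME action=spin_ccw
7. SIG_FULL: (M_HOME) → mode=M_WAIT action=announce

final mode: M_WAIT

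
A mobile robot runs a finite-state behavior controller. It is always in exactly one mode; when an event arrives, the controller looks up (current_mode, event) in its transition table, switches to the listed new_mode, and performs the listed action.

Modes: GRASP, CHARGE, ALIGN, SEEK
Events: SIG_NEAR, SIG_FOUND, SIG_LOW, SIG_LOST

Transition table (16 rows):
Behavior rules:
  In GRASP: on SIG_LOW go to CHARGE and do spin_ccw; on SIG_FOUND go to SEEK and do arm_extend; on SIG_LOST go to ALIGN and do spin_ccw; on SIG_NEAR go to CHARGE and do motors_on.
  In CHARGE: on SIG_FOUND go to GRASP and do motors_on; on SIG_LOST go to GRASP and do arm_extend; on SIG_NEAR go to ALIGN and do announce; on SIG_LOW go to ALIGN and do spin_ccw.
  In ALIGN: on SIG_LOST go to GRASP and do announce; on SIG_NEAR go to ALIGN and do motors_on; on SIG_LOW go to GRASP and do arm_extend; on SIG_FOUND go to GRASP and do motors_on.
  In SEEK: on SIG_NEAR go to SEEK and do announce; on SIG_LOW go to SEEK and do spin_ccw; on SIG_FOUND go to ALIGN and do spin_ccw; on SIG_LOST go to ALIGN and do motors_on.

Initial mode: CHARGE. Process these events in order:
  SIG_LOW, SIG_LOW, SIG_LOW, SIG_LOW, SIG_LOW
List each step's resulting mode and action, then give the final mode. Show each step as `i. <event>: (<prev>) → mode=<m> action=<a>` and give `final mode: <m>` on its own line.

final mode: GRASP

1. SIG_LOW: (CHARGE) → mode=ALIGN action=spin_ccw
2. SIG_LOW: (ALIGN) → mode=GRASP action=arm_extend
3. SIG_LOW: (GRASP) → mode=CHARGE action=spin_ccw
4. SIG_LOW: (CHARGE) → mode=ALIGN action=spin_ccw
5. SIG_LOW: (ALIGN) → mode=GRASP action=arm_extend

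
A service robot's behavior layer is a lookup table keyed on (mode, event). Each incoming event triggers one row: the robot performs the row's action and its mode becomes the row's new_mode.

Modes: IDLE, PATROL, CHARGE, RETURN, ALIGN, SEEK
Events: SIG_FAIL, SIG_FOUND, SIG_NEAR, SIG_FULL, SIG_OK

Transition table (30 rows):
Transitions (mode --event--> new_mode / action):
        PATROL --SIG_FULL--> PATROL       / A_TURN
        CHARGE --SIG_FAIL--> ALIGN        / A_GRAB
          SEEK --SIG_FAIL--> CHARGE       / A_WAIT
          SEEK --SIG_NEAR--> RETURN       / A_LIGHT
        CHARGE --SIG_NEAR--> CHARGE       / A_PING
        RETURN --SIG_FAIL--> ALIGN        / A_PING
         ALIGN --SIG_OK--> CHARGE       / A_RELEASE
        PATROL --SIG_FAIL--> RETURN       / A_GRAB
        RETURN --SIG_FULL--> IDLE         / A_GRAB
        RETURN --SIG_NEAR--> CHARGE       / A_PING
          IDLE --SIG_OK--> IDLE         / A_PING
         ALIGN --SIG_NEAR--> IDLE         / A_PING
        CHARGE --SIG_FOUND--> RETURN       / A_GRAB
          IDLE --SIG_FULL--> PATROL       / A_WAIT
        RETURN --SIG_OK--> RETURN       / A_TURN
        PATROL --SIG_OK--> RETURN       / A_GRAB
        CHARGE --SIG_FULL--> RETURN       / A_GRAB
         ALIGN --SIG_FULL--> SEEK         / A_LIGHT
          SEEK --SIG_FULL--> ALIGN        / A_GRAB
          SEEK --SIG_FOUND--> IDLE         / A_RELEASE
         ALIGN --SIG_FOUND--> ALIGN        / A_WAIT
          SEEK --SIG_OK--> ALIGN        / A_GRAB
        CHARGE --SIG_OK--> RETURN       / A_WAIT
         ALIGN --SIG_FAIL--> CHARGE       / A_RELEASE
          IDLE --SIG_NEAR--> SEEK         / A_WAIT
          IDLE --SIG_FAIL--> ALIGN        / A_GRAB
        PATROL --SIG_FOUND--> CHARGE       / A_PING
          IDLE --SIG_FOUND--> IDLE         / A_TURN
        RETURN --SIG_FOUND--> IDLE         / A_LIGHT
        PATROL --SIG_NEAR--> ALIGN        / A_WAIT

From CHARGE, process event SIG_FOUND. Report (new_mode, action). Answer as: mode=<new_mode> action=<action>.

current mode = CHARGE; filter table to that mode:
  (CHARGE, SIG_FAIL) → (ALIGN, A_GRAB)
  (CHARGE, SIG_NEAR) → (CHARGE, A_PING)
  (CHARGE, SIG_FOUND) → (RETURN, A_GRAB)  ← event matches
  (CHARGE, SIG_FULL) → (RETURN, A_GRAB)
  (CHARGE, SIG_OK) → (RETURN, A_WAIT)
event = SIG_FOUND selects (RETURN, A_GRAB)

mode=RETURN action=A_GRAB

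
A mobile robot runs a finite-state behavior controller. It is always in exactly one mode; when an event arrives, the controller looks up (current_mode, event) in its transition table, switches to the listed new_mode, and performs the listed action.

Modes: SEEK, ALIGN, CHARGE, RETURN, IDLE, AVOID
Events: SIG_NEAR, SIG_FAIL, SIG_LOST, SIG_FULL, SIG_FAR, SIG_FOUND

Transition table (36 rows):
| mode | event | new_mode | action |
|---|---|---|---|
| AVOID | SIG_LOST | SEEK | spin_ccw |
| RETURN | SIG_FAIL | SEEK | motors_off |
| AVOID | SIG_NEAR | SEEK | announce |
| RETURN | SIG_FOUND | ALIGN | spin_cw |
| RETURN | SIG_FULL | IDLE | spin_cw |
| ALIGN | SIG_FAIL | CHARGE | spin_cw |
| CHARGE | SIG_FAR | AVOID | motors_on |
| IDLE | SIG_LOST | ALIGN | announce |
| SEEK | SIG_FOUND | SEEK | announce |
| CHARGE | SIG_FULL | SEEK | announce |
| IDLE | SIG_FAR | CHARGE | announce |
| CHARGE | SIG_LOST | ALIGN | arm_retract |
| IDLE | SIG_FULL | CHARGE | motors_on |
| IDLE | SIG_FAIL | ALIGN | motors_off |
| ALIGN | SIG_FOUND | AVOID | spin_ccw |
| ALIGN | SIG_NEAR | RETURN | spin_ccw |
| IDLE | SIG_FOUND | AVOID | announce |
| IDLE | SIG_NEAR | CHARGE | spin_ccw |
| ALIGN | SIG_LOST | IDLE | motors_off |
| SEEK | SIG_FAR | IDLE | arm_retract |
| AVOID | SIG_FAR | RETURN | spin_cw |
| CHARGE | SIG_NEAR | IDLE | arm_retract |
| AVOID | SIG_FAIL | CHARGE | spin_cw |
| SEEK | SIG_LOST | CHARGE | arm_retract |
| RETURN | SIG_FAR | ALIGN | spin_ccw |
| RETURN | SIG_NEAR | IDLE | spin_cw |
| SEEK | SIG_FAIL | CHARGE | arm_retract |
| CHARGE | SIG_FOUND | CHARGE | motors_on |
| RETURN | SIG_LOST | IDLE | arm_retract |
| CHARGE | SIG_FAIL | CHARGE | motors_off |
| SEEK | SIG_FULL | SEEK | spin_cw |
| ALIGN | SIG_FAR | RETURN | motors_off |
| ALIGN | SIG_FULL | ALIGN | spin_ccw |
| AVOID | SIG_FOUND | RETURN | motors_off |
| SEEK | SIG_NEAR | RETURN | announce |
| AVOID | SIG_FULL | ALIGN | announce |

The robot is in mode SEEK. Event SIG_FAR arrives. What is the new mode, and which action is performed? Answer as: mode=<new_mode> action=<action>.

current mode = SEEK; filter table to that mode:
  (SEEK, SIG_FOUND) → (SEEK, announce)
  (SEEK, SIG_FAR) → (IDLE, arm_retract)  ← event matches
  (SEEK, SIG_LOST) → (CHARGE, arm_retract)
  (SEEK, SIG_FAIL) → (CHARGE, arm_retract)
  (SEEK, SIG_FULL) → (SEEK, spin_cw)
  (SEEK, SIG_NEAR) → (RETURN, announce)
event = SIG_FAR selects (IDLE, arm_retract)

mode=IDLE action=arm_retract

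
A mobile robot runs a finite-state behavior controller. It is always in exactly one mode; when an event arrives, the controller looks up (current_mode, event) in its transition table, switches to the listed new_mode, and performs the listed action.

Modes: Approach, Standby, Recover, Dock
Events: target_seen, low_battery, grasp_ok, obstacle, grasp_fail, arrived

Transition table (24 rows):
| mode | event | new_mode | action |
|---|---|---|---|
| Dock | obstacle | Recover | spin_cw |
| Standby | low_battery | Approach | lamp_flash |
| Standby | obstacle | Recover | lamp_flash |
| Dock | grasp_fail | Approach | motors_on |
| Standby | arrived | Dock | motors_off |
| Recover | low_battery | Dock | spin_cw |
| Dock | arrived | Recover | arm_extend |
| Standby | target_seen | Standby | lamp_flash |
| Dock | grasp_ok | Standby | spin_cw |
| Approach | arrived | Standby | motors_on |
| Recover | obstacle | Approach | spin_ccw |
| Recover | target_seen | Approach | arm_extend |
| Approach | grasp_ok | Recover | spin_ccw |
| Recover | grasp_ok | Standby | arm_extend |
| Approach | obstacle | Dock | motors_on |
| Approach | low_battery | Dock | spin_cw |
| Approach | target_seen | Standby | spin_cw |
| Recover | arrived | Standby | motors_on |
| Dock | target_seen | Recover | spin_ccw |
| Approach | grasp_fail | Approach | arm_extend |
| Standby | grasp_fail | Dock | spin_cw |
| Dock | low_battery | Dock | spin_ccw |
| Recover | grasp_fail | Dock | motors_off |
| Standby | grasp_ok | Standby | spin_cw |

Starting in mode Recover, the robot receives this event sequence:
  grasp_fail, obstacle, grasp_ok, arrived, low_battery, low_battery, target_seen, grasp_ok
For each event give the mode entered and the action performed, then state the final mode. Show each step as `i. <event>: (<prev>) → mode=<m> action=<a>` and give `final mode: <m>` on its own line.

final mode: Standby

1. grasp_fail: (Recover) → mode=Dock action=motors_off
2. obstacle: (Dock) → mode=Recover action=spin_cw
3. grasp_ok: (Recover) → mode=Standby action=arm_extend
4. arrived: (Standby) → mode=Dock action=motors_off
5. low_battery: (Dock) → mode=Dock action=spin_ccw
6. low_battery: (Dock) → mode=Dock action=spin_ccw
7. target_seen: (Dock) → mode=Recover action=spin_ccw
8. grasp_ok: (Recover) → mode=Standby action=arm_extend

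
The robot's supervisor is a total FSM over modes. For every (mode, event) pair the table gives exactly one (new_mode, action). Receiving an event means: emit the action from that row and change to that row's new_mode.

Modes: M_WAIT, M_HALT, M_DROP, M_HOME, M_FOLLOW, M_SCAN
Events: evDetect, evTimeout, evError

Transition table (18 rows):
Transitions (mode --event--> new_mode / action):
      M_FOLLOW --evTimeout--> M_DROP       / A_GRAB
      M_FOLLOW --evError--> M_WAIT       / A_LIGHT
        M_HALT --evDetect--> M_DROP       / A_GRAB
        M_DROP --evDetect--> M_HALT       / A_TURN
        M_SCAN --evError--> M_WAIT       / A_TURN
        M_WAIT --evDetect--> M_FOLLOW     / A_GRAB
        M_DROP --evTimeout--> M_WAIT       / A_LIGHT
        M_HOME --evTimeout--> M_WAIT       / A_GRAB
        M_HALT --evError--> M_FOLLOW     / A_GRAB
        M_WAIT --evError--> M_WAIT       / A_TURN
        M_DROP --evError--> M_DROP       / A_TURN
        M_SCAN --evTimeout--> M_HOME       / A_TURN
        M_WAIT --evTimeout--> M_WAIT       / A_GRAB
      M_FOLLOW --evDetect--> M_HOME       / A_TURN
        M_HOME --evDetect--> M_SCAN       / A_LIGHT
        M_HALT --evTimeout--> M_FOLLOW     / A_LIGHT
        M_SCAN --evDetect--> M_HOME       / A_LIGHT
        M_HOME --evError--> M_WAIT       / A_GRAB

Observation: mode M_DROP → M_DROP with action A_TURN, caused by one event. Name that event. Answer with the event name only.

evError

try evDetect: (M_DROP, evDetect) → (M_HALT, A_TURN)
try evTimeout: (M_DROP, evTimeout) → (M_WAIT, A_LIGHT)
try evError: (M_DROP, evError) → (M_DROP, A_TURN)  ← matches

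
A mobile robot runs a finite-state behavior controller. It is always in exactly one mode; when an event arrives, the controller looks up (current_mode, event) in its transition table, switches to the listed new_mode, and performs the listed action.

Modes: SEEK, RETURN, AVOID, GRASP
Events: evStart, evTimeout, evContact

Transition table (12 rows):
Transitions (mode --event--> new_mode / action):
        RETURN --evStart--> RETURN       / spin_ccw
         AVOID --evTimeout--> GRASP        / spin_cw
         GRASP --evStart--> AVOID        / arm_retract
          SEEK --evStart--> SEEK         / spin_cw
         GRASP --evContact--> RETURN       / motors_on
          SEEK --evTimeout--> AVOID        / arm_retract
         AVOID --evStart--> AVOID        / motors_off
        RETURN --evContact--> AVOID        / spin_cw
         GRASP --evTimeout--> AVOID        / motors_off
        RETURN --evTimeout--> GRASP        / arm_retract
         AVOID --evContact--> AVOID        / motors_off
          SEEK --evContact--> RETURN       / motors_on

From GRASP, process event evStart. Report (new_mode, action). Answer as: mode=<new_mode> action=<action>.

current mode = GRASP; filter table to that mode:
  (GRASP, evStart) → (AVOID, arm_retract)  ← event matches
  (GRASP, evContact) → (RETURN, motors_on)
  (GRASP, evTimeout) → (AVOID, motors_off)
event = evStart selects (AVOID, arm_retract)

mode=AVOID action=arm_retract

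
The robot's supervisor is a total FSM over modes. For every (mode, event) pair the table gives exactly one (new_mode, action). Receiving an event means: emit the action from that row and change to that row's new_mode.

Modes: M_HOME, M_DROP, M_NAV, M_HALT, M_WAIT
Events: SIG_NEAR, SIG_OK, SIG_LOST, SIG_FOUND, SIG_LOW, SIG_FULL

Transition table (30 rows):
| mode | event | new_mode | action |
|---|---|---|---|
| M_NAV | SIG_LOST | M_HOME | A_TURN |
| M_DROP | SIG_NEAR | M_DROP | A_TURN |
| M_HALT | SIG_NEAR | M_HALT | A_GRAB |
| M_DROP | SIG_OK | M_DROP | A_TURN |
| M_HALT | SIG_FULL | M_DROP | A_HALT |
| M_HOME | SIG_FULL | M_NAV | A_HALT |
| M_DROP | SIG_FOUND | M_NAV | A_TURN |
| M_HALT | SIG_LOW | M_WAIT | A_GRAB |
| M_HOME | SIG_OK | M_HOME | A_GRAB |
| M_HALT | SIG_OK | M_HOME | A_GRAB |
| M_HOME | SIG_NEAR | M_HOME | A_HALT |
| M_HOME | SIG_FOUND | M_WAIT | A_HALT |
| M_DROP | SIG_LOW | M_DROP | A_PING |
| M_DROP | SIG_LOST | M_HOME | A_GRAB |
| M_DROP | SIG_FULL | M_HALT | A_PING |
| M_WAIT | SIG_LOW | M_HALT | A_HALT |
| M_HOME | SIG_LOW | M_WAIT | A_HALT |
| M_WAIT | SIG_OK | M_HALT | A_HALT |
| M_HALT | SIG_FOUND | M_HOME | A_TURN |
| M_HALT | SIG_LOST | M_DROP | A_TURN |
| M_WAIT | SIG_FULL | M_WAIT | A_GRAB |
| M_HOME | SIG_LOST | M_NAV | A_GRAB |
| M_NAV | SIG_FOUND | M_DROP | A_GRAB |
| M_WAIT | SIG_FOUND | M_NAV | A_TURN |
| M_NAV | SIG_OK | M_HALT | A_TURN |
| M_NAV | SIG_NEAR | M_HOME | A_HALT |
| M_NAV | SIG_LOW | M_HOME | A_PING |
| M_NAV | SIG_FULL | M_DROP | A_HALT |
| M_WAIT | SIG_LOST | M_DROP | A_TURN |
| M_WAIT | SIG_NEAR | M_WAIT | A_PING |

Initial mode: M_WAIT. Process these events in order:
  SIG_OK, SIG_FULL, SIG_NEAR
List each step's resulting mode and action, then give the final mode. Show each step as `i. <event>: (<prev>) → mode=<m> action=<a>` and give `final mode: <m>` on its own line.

1. SIG_OK: (M_WAIT) → mode=M_HALT action=A_HALT
2. SIG_FULL: (M_HALT) → mode=M_DROP action=A_HALT
3. SIG_NEAR: (M_DROP) → mode=M_DROP action=A_TURN

final mode: M_DROP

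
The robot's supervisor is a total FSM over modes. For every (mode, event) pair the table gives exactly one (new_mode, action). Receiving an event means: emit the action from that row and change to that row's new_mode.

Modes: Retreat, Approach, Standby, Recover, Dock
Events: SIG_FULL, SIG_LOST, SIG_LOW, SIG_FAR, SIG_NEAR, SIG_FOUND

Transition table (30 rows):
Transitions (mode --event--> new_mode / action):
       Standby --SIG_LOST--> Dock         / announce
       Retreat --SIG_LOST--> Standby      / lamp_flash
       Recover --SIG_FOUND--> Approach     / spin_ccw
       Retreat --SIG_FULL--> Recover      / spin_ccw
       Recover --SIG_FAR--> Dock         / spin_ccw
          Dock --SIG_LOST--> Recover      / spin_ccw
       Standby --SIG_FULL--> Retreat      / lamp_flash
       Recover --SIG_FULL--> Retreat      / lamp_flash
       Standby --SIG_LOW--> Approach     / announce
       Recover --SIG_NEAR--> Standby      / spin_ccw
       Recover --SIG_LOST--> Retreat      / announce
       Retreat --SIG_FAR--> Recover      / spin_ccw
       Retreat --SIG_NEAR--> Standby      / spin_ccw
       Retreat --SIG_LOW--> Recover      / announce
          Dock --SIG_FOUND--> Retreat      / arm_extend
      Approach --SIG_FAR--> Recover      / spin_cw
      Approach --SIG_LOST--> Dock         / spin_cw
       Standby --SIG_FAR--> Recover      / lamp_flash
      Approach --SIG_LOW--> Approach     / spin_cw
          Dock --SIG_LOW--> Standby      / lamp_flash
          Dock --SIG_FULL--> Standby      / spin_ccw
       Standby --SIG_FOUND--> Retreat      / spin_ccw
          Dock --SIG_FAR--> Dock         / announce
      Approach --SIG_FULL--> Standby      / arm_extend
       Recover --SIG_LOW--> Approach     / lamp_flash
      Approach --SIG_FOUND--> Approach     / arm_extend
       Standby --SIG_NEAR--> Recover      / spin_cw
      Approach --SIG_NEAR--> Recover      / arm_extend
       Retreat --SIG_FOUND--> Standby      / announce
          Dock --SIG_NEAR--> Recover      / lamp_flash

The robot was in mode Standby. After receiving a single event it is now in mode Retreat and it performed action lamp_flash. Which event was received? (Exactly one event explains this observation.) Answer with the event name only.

SIG_FULL

try SIG_FULL: (Standby, SIG_FULL) → (Retreat, lamp_flash)  ← matches
try SIG_LOST: (Standby, SIG_LOST) → (Dock, announce)
try SIG_LOW: (Standby, SIG_LOW) → (Approach, announce)
try SIG_FAR: (Standby, SIG_FAR) → (Recover, lamp_flash)
try SIG_NEAR: (Standby, SIG_NEAR) → (Recover, spin_cw)
try SIG_FOUND: (Standby, SIG_FOUND) → (Retreat, spin_ccw)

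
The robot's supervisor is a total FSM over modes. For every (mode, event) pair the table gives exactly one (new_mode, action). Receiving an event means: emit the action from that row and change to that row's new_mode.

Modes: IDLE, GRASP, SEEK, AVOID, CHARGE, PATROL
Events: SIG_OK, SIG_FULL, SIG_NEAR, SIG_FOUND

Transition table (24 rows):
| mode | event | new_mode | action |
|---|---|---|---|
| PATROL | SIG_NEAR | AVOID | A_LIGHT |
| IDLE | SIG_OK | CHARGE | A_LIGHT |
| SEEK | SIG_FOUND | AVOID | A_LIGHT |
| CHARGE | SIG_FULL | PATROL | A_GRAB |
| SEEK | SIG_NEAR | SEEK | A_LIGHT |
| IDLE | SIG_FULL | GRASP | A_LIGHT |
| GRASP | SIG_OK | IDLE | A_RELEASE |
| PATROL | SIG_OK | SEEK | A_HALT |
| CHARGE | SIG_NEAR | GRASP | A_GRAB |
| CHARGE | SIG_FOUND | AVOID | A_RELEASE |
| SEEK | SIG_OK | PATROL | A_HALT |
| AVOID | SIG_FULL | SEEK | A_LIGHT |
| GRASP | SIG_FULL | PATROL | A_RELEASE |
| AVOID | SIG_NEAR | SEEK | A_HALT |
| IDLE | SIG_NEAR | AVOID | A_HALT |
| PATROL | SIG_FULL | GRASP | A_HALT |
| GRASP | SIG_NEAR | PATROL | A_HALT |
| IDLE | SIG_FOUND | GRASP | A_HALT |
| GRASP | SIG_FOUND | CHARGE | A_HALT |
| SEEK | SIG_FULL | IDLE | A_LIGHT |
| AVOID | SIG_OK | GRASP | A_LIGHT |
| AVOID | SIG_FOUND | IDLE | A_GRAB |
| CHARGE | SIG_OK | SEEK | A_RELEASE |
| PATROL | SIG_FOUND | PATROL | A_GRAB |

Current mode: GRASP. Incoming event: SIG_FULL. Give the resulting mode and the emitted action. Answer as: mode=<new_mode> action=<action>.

mode=PATROL action=A_RELEASE

current mode = GRASP; filter table to that mode:
  (GRASP, SIG_OK) → (IDLE, A_RELEASE)
  (GRASP, SIG_FULL) → (PATROL, A_RELEASE)  ← event matches
  (GRASP, SIG_NEAR) → (PATROL, A_HALT)
  (GRASP, SIG_FOUND) → (CHARGE, A_HALT)
event = SIG_FULL selects (PATROL, A_RELEASE)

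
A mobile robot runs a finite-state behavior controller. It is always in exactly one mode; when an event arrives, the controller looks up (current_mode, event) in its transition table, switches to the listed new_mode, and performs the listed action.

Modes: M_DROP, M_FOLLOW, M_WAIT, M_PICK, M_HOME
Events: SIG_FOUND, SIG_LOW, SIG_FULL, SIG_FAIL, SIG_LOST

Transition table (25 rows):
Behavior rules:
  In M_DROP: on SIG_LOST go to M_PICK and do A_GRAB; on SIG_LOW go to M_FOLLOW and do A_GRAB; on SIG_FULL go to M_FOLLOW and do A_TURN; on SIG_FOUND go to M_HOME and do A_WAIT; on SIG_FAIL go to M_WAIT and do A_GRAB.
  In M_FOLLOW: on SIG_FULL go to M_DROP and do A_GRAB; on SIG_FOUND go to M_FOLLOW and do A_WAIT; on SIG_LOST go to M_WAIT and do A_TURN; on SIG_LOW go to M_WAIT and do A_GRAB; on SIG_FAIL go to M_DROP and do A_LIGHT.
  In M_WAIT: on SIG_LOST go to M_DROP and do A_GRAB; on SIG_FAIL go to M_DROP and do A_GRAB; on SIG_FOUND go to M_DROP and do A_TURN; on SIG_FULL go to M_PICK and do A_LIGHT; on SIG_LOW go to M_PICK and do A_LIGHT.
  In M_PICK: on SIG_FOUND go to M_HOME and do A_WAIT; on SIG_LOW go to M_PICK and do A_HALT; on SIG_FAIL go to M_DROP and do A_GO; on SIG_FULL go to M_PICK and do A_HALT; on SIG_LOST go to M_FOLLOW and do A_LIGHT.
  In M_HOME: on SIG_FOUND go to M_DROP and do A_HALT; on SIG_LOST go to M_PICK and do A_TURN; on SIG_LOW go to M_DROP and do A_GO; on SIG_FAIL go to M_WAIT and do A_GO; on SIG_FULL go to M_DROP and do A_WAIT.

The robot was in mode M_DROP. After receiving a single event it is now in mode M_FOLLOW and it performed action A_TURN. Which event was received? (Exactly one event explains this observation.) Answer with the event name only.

try SIG_FOUND: (M_DROP, SIG_FOUND) → (M_HOME, A_WAIT)
try SIG_LOW: (M_DROP, SIG_LOW) → (M_FOLLOW, A_GRAB)
try SIG_FULL: (M_DROP, SIG_FULL) → (M_FOLLOW, A_TURN)  ← matches
try SIG_FAIL: (M_DROP, SIG_FAIL) → (M_WAIT, A_GRAB)
try SIG_LOST: (M_DROP, SIG_LOST) → (M_PICK, A_GRAB)

SIG_FULL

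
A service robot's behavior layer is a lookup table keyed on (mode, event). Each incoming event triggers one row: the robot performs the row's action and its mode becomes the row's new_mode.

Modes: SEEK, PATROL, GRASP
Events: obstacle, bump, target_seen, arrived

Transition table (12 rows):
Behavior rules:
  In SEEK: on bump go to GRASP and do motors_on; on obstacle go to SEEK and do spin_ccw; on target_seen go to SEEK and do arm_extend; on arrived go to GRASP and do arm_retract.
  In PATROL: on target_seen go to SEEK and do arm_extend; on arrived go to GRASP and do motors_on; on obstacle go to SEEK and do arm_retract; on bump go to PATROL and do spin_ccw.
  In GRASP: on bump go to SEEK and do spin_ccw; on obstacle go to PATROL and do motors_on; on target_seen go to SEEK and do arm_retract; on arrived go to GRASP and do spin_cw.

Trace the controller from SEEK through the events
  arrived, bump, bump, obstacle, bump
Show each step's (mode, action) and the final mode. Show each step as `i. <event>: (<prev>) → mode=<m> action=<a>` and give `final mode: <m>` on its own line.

1. arrived: (SEEK) → mode=GRASP action=arm_retract
2. bump: (GRASP) → mode=SEEK action=spin_ccw
3. bump: (SEEK) → mode=GRASP action=motors_on
4. obstacle: (GRASP) → mode=PATROL action=motors_on
5. bump: (PATROL) → mode=PATROL action=spin_ccw

final mode: PATROL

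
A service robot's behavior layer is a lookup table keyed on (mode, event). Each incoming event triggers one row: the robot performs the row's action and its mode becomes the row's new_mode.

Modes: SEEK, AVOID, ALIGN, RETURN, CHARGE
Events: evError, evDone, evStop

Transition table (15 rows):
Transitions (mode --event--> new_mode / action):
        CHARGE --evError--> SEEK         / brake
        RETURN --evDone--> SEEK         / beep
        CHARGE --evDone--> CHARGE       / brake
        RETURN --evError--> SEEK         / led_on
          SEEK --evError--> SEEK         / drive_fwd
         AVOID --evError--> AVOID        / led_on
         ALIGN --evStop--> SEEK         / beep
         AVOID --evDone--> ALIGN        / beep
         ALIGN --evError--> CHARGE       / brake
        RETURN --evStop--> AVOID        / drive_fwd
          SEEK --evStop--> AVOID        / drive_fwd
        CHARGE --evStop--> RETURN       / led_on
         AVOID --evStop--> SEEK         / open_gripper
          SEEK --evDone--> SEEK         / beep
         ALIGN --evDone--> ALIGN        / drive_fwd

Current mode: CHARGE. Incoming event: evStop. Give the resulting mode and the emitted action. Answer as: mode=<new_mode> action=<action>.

mode=RETURN action=led_on

current mode = CHARGE; filter table to that mode:
  (CHARGE, evError) → (SEEK, brake)
  (CHARGE, evDone) → (CHARGE, brake)
  (CHARGE, evStop) → (RETURN, led_on)  ← event matches
event = evStop selects (RETURN, led_on)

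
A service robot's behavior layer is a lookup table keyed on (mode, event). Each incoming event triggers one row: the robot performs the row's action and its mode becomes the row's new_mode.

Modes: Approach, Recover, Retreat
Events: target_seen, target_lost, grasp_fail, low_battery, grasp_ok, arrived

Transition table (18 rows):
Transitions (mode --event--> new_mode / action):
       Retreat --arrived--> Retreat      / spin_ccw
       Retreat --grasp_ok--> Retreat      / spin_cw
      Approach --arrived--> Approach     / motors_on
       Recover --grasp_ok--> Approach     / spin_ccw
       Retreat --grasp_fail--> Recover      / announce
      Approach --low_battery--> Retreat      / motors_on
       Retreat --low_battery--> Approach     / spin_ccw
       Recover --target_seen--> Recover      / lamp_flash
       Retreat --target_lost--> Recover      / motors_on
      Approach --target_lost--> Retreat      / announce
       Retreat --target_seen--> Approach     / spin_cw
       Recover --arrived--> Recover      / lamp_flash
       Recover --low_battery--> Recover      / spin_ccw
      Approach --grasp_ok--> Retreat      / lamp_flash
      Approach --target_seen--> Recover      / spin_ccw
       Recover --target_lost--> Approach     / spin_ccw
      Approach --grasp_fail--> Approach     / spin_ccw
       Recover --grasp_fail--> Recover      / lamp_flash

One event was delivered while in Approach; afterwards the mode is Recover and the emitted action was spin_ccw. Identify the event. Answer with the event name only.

target_seen

try target_seen: (Approach, target_seen) → (Recover, spin_ccw)  ← matches
try target_lost: (Approach, target_lost) → (Retreat, announce)
try grasp_fail: (Approach, grasp_fail) → (Approach, spin_ccw)
try low_battery: (Approach, low_battery) → (Retreat, motors_on)
try grasp_ok: (Approach, grasp_ok) → (Retreat, lamp_flash)
try arrived: (Approach, arrived) → (Approach, motors_on)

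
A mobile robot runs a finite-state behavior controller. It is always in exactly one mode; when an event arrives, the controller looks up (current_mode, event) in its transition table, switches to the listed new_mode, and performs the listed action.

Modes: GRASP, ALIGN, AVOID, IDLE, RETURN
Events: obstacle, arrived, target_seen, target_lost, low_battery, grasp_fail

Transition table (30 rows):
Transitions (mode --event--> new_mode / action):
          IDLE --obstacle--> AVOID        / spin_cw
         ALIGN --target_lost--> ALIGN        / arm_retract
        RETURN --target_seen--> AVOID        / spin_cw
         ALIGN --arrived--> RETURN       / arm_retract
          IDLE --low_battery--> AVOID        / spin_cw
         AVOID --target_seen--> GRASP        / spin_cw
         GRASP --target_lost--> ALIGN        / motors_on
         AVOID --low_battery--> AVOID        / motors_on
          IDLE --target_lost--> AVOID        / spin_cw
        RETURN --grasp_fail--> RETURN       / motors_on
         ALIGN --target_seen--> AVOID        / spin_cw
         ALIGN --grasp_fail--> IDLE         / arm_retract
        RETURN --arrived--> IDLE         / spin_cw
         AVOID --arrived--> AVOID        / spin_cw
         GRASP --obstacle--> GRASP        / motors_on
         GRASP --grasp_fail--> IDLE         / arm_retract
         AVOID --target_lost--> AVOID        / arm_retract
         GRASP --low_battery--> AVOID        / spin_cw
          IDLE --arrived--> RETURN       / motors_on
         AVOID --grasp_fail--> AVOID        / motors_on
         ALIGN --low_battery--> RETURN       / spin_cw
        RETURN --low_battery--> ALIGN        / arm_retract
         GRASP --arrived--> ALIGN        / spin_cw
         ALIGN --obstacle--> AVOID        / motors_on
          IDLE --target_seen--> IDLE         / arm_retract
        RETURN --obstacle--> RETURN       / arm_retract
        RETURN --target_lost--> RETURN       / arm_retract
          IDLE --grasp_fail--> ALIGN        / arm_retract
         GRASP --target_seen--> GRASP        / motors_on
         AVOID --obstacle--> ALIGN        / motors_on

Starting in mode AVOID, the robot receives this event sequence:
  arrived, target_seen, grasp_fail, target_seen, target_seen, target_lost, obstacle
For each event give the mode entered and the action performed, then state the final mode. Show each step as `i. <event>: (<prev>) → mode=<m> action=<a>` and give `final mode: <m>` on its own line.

final mode: ALIGN

1. arrived: (AVOID) → mode=AVOID action=spin_cw
2. target_seen: (AVOID) → mode=GRASP action=spin_cw
3. grasp_fail: (GRASP) → mode=IDLE action=arm_retract
4. target_seen: (IDLE) → mode=IDLE action=arm_retract
5. target_seen: (IDLE) → mode=IDLE action=arm_retract
6. target_lost: (IDLE) → mode=AVOID action=spin_cw
7. obstacle: (AVOID) → mode=ALIGN action=motors_on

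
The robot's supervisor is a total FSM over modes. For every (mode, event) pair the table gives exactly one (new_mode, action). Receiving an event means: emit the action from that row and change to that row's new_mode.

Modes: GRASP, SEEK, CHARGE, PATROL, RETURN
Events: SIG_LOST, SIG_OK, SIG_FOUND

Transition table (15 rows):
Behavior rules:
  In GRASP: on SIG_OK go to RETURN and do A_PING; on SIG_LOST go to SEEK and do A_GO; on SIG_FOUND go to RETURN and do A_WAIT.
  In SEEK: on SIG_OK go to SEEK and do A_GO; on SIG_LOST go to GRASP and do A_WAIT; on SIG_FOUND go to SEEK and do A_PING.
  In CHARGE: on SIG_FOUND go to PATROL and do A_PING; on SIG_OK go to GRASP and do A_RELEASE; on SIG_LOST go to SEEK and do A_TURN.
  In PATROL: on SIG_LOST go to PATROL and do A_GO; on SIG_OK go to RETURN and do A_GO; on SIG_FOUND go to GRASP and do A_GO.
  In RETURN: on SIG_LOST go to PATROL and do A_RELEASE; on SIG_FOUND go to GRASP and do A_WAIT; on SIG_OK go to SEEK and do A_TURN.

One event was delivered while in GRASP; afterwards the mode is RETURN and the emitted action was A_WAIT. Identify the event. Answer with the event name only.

SIG_FOUND

try SIG_LOST: (GRASP, SIG_LOST) → (SEEK, A_GO)
try SIG_OK: (GRASP, SIG_OK) → (RETURN, A_PING)
try SIG_FOUND: (GRASP, SIG_FOUND) → (RETURN, A_WAIT)  ← matches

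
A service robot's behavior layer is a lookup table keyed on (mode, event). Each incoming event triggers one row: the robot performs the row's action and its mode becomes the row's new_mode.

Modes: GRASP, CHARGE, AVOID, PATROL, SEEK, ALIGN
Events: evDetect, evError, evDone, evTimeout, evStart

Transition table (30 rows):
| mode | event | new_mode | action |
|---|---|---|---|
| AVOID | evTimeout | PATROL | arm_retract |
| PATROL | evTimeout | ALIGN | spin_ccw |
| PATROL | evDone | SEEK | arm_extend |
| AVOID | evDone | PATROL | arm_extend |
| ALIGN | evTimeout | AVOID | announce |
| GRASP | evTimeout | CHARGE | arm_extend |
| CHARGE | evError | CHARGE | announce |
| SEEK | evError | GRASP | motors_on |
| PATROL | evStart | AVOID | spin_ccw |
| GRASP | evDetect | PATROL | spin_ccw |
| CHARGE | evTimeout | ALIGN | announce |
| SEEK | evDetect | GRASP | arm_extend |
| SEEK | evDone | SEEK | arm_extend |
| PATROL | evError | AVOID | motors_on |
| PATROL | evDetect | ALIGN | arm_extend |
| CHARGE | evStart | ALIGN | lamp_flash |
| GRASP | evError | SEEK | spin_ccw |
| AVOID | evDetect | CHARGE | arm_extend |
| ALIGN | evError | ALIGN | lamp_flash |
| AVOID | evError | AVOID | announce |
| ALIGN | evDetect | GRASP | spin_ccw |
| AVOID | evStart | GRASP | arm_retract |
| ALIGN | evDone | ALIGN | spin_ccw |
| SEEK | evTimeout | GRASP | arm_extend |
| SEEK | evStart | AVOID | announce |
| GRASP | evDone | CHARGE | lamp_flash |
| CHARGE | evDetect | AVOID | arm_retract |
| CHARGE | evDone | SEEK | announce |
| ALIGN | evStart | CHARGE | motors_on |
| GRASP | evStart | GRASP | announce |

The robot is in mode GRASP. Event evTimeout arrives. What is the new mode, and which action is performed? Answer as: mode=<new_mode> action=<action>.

current mode = GRASP; filter table to that mode:
  (GRASP, evTimeout) → (CHARGE, arm_extend)  ← event matches
  (GRASP, evDetect) → (PATROL, spin_ccw)
  (GRASP, evError) → (SEEK, spin_ccw)
  (GRASP, evDone) → (CHARGE, lamp_flash)
  (GRASP, evStart) → (GRASP, announce)
event = evTimeout selects (CHARGE, arm_extend)

mode=CHARGE action=arm_extend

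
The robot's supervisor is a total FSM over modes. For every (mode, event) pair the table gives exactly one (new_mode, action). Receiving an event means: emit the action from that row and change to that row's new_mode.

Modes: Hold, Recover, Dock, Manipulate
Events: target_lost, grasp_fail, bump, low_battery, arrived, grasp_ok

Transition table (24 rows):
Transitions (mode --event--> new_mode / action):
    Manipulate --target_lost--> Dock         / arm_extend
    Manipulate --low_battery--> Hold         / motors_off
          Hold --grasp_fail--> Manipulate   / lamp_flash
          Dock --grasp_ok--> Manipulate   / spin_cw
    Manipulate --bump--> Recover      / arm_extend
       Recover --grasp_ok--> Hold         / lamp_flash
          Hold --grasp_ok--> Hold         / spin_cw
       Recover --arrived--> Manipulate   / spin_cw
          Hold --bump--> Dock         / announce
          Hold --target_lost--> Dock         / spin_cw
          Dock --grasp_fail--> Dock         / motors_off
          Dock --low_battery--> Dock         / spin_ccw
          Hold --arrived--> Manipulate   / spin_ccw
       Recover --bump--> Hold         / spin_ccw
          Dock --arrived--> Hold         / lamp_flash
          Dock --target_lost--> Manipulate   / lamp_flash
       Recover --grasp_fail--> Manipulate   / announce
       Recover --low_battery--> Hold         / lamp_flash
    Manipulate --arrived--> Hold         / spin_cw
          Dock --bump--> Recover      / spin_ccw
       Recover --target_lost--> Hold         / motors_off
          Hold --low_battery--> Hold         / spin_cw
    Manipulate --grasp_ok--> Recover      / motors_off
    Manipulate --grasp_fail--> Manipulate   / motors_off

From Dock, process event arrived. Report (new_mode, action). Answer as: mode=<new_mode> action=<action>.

current mode = Dock; filter table to that mode:
  (Dock, grasp_ok) → (Manipulate, spin_cw)
  (Dock, grasp_fail) → (Dock, motors_off)
  (Dock, low_battery) → (Dock, spin_ccw)
  (Dock, arrived) → (Hold, lamp_flash)  ← event matches
  (Dock, target_lost) → (Manipulate, lamp_flash)
  (Dock, bump) → (Recover, spin_ccw)
event = arrived selects (Hold, lamp_flash)

mode=Hold action=lamp_flash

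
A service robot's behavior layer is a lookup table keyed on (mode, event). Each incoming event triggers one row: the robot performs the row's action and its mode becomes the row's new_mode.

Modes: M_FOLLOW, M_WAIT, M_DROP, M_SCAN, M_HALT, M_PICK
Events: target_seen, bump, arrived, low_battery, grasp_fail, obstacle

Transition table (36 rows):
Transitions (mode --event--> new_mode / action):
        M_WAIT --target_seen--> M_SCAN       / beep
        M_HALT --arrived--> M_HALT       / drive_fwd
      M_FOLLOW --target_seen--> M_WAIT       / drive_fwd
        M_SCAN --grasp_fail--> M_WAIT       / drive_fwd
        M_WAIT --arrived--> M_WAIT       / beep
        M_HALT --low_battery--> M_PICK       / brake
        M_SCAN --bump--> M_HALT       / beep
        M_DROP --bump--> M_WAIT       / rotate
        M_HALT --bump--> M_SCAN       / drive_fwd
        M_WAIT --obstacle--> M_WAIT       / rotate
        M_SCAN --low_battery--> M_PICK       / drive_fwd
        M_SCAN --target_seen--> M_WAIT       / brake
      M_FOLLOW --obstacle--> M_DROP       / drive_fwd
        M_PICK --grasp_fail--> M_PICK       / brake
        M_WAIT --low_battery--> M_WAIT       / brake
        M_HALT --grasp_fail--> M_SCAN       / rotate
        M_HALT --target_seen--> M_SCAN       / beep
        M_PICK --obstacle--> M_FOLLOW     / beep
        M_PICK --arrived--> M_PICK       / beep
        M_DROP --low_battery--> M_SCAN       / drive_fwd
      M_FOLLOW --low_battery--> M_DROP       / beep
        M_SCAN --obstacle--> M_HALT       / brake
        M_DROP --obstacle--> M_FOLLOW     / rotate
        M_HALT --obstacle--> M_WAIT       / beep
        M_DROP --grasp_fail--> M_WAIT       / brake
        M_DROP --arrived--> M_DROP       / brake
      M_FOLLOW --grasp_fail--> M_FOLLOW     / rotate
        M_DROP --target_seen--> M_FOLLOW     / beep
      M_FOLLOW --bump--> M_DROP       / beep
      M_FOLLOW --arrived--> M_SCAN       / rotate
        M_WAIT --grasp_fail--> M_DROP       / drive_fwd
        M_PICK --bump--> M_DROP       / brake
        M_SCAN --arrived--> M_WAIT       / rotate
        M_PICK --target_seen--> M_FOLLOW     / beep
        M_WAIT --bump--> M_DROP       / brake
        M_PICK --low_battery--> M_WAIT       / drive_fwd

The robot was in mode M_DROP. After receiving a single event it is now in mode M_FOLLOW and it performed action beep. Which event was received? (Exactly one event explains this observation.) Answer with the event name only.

try target_seen: (M_DROP, target_seen) → (M_FOLLOW, beep)  ← matches
try bump: (M_DROP, bump) → (M_WAIT, rotate)
try arrived: (M_DROP, arrived) → (M_DROP, brake)
try low_battery: (M_DROP, low_battery) → (M_SCAN, drive_fwd)
try grasp_fail: (M_DROP, grasp_fail) → (M_WAIT, brake)
try obstacle: (M_DROP, obstacle) → (M_FOLLOW, rotate)

target_seen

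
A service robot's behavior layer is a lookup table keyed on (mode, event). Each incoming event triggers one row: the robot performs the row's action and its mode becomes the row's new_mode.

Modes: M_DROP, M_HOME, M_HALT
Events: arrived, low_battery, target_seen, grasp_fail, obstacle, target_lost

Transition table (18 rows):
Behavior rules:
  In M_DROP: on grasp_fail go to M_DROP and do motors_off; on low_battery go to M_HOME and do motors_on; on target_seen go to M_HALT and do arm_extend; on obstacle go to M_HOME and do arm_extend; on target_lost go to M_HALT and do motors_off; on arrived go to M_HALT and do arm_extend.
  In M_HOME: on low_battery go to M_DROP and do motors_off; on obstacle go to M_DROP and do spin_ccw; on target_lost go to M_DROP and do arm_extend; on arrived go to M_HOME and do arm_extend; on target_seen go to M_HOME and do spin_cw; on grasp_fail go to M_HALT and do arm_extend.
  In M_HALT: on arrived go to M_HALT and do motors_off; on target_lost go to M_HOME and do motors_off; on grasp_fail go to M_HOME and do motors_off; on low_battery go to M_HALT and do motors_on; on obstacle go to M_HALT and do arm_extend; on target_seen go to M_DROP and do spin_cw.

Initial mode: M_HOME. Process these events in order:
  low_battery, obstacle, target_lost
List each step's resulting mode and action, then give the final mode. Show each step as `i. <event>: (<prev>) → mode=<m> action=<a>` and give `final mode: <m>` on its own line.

1. low_battery: (M_HOME) → mode=M_DROP action=motors_off
2. obstacle: (M_DROP) → mode=M_HOME action=arm_extend
3. target_lost: (M_HOME) → mode=M_DROP action=arm_extend

final mode: M_DROP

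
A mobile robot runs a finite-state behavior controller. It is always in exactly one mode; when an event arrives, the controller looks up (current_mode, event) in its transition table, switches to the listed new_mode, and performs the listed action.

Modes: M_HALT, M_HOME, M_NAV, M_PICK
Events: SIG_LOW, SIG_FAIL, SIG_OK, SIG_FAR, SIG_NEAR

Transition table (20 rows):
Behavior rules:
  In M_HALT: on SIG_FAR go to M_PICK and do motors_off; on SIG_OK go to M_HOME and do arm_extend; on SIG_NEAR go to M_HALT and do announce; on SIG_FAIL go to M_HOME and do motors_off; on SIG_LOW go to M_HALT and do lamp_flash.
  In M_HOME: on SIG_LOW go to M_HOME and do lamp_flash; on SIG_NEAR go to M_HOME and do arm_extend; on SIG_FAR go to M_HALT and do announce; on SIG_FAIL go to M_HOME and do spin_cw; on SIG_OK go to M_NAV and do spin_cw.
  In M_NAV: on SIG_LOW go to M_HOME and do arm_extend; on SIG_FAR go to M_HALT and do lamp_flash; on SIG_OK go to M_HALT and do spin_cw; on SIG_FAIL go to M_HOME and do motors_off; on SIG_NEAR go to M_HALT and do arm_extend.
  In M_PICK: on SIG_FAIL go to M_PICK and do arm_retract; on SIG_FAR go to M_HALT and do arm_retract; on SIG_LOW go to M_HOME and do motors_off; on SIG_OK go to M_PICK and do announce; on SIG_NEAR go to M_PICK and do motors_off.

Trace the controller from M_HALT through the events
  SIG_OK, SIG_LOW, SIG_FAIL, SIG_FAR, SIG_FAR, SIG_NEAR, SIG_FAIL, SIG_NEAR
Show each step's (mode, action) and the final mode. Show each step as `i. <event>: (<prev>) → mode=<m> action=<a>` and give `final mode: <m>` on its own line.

final mode: M_PICK

1. SIG_OK: (M_HALT) → mode=M_HOME action=arm_extend
2. SIG_LOW: (M_HOME) → mode=M_HOME action=lamp_flash
3. SIG_FAIL: (M_HOME) → mode=M_HOME action=spin_cw
4. SIG_FAR: (M_HOME) → mode=M_HALT action=announce
5. SIG_FAR: (M_HALT) → mode=M_PICK action=motors_off
6. SIG_NEAR: (M_PICK) → mode=M_PICK action=motors_off
7. SIG_FAIL: (M_PICK) → mode=M_PICK action=arm_retract
8. SIG_NEAR: (M_PICK) → mode=M_PICK action=motors_off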